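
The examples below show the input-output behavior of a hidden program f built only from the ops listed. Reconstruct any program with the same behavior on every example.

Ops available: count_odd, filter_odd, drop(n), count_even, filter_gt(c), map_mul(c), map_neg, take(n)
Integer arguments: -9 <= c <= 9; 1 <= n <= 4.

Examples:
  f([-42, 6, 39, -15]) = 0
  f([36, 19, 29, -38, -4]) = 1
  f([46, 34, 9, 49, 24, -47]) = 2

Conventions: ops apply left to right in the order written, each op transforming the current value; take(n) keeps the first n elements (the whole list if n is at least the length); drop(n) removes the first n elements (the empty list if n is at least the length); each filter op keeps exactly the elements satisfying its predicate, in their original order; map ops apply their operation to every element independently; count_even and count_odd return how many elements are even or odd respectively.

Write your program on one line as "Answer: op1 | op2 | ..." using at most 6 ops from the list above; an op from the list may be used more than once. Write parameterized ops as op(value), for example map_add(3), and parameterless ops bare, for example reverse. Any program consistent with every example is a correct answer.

map_mul(6) | map_mul(3) | map_neg | drop(4) | count_even

Check, running the answer program on each example:
  [-42, 6, 39, -15] -> [-252, 36, 234, -90] -> [-756, 108, 702, -270] -> [756, -108, -702, 270] -> [] -> 0
  [36, 19, 29, -38, -4] -> [216, 114, 174, -228, -24] -> [648, 342, 522, -684, -72] -> [-648, -342, -522, 684, 72] -> [72] -> 1
  [46, 34, 9, 49, 24, -47] -> [276, 204, 54, 294, 144, -282] -> [828, 612, 162, 882, 432, -846] -> [-828, -612, -162, -882, -432, 846] -> [-432, 846] -> 2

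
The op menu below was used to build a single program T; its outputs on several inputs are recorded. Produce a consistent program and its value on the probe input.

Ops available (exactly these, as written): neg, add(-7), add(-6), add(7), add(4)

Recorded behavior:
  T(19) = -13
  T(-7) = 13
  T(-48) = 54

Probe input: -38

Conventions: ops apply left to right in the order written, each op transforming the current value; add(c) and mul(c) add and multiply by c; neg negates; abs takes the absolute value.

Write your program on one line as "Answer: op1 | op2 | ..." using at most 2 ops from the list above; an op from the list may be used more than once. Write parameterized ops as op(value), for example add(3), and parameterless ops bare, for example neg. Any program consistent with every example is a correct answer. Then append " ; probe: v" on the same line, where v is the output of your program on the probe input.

add(-6) | neg ; probe: 44

Check, running the answer program on each example:
  19 -> 13 -> -13
  -7 -> -13 -> 13
  -48 -> -54 -> 54
  probe: -38 -> -44 -> 44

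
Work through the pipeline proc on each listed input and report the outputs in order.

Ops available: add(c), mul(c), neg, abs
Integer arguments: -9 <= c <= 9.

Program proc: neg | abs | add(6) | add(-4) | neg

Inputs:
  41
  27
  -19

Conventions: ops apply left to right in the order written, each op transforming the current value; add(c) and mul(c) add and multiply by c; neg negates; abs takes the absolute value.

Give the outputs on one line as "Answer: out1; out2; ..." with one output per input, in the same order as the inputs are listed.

-43; -29; -21

Execution, op by op:
  41 -> -41 -> 41 -> 47 -> 43 -> -43
  27 -> -27 -> 27 -> 33 -> 29 -> -29
  -19 -> 19 -> 19 -> 25 -> 21 -> -21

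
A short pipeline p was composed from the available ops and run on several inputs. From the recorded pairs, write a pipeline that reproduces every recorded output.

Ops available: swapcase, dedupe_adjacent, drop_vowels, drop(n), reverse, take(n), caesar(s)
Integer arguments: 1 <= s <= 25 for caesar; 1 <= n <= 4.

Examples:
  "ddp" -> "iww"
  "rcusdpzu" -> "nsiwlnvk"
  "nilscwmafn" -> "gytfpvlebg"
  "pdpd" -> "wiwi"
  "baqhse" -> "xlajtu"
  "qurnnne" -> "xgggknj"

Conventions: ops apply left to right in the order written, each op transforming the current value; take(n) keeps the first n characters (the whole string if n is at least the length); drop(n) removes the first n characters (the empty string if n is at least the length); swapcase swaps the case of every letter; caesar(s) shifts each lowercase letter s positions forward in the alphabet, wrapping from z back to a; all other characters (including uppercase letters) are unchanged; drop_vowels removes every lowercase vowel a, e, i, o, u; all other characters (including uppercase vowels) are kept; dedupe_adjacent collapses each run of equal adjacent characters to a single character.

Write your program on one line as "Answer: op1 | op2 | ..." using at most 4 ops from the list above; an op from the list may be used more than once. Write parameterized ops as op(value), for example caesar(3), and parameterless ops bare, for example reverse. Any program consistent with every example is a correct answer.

caesar(21) | caesar(21) | caesar(3) | reverse

Check, running the answer program on each example:
  "ddp" -> "yyk" -> "ttf" -> "wwi" -> "iww"
  "rcusdpzu" -> "mxpnykup" -> "hskitfpk" -> "kvnlwisn" -> "nsiwlnvk"
  "nilscwmafn" -> "idgnxrhvai" -> "dybismcqvd" -> "gbelvpftyg" -> "gytfpvlebg"
  "pdpd" -> "kyky" -> "ftft" -> "iwiw" -> "wiwi"
  "baqhse" -> "wvlcnz" -> "rqgxiu" -> "utjalx" -> "xlajtu"
  "qurnnne" -> "lpmiiiz" -> "gkhdddu" -> "jnkgggx" -> "xgggknj"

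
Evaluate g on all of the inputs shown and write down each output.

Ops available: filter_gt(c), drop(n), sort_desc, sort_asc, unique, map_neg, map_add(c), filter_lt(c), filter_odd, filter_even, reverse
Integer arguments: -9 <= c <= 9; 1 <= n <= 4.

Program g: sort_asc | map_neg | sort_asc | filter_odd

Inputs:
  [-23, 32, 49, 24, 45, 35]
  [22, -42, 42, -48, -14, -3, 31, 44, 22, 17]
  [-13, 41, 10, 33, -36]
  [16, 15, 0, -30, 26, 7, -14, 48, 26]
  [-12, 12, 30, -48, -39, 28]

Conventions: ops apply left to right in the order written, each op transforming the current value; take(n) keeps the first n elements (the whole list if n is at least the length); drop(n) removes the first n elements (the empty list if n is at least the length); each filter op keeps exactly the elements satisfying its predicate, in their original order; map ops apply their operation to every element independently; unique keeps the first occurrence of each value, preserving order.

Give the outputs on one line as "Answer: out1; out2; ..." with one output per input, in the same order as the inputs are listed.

[-49, -45, -35, 23]; [-31, -17, 3]; [-41, -33, 13]; [-15, -7]; [39]

Execution, op by op:
  [-23, 32, 49, 24, 45, 35] -> [-23, 24, 32, 35, 45, 49] -> [23, -24, -32, -35, -45, -49] -> [-49, -45, -35, -32, -24, 23] -> [-49, -45, -35, 23]
  [22, -42, 42, -48, -14, -3, 31, 44, 22, 17] -> [-48, -42, -14, -3, 17, 22, 22, 31, 42, 44] -> [48, 42, 14, 3, -17, -22, -22, -31, -42, -44] -> [-44, -42, -31, -22, -22, -17, 3, 14, 42, 48] -> [-31, -17, 3]
  [-13, 41, 10, 33, -36] -> [-36, -13, 10, 33, 41] -> [36, 13, -10, -33, -41] -> [-41, -33, -10, 13, 36] -> [-41, -33, 13]
  [16, 15, 0, -30, 26, 7, -14, 48, 26] -> [-30, -14, 0, 7, 15, 16, 26, 26, 48] -> [30, 14, 0, -7, -15, -16, -26, -26, -48] -> [-48, -26, -26, -16, -15, -7, 0, 14, 30] -> [-15, -7]
  [-12, 12, 30, -48, -39, 28] -> [-48, -39, -12, 12, 28, 30] -> [48, 39, 12, -12, -28, -30] -> [-30, -28, -12, 12, 39, 48] -> [39]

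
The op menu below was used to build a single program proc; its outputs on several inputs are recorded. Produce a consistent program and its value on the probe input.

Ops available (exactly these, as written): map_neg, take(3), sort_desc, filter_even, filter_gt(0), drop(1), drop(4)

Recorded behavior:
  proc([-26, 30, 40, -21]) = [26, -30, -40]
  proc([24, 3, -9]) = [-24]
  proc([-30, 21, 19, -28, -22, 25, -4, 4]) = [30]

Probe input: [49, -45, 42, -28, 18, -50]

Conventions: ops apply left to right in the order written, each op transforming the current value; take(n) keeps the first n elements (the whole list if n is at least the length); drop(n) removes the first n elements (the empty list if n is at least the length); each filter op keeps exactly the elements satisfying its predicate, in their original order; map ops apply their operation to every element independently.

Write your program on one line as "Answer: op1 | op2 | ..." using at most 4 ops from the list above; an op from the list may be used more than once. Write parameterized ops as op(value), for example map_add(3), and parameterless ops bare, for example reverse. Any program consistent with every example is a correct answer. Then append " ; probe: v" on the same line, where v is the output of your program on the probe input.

map_neg | take(3) | filter_even ; probe: [-42]

Check, running the answer program on each example:
  [-26, 30, 40, -21] -> [26, -30, -40, 21] -> [26, -30, -40] -> [26, -30, -40]
  [24, 3, -9] -> [-24, -3, 9] -> [-24, -3, 9] -> [-24]
  [-30, 21, 19, -28, -22, 25, -4, 4] -> [30, -21, -19, 28, 22, -25, 4, -4] -> [30, -21, -19] -> [30]
  probe: [49, -45, 42, -28, 18, -50] -> [-49, 45, -42, 28, -18, 50] -> [-49, 45, -42] -> [-42]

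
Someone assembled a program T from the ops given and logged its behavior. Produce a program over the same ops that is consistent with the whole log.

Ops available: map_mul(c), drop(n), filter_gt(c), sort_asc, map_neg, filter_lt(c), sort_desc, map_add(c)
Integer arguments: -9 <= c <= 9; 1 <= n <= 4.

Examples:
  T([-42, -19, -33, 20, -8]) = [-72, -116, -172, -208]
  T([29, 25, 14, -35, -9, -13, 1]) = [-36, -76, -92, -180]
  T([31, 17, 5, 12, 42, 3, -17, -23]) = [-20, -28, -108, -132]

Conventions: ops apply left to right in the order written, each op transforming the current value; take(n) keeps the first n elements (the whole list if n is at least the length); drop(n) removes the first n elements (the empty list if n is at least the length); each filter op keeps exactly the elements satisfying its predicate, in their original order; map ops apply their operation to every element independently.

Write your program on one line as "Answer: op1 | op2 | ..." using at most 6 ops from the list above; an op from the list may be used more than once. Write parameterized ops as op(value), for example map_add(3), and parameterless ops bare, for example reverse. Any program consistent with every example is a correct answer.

map_add(-5) | map_add(-5) | sort_asc | sort_desc | map_mul(4) | filter_lt(3)

Check, running the answer program on each example:
  [-42, -19, -33, 20, -8] -> [-47, -24, -38, 15, -13] -> [-52, -29, -43, 10, -18] -> [-52, -43, -29, -18, 10] -> [10, -18, -29, -43, -52] -> [40, -72, -116, -172, -208] -> [-72, -116, -172, -208]
  [29, 25, 14, -35, -9, -13, 1] -> [24, 20, 9, -40, -14, -18, -4] -> [19, 15, 4, -45, -19, -23, -9] -> [-45, -23, -19, -9, 4, 15, 19] -> [19, 15, 4, -9, -19, -23, -45] -> [76, 60, 16, -36, -76, -92, -180] -> [-36, -76, -92, -180]
  [31, 17, 5, 12, 42, 3, -17, -23] -> [26, 12, 0, 7, 37, -2, -22, -28] -> [21, 7, -5, 2, 32, -7, -27, -33] -> [-33, -27, -7, -5, 2, 7, 21, 32] -> [32, 21, 7, 2, -5, -7, -27, -33] -> [128, 84, 28, 8, -20, -28, -108, -132] -> [-20, -28, -108, -132]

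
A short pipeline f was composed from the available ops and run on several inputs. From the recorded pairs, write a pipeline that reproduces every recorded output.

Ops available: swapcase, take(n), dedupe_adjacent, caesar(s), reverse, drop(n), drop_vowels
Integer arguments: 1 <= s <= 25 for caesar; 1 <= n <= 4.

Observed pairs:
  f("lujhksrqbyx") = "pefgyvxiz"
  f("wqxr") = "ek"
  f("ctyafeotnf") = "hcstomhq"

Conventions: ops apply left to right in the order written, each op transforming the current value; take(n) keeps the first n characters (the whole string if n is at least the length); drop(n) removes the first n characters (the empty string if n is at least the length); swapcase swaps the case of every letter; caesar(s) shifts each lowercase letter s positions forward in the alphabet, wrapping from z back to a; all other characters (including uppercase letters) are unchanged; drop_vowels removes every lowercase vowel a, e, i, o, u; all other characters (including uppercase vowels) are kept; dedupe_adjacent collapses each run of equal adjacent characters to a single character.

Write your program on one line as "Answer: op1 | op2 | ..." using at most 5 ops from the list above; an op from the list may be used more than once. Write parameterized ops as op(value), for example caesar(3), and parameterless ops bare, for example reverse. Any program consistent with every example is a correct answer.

caesar(10) | reverse | caesar(11) | caesar(19) | drop(2)

Check, running the answer program on each example:
  "lujhksrqbyx" -> "vetrucbalih" -> "hilabcurtev" -> "stwlmnfcepg" -> "lmpefgyvxiz" -> "pefgyvxiz"
  "wqxr" -> "gahb" -> "bhag" -> "mslr" -> "flek" -> "ek"
  "ctyafeotnf" -> "mdikpoydxp" -> "pxdyopkidm" -> "aiojzavtox" -> "tbhcstomhq" -> "hcstomhq"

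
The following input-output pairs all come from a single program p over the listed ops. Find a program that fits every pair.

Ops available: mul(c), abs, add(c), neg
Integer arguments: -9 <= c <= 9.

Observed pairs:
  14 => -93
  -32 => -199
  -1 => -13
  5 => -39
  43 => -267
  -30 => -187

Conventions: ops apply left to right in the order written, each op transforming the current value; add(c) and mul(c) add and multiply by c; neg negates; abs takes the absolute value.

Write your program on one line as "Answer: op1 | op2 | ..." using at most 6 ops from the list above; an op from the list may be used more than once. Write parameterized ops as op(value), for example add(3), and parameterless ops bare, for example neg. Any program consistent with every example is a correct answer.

neg | mul(6) | add(-1) | abs | neg | add(-8)

Check, running the answer program on each example:
  14 -> -14 -> -84 -> -85 -> 85 -> -85 -> -93
  -32 -> 32 -> 192 -> 191 -> 191 -> -191 -> -199
  -1 -> 1 -> 6 -> 5 -> 5 -> -5 -> -13
  5 -> -5 -> -30 -> -31 -> 31 -> -31 -> -39
  43 -> -43 -> -258 -> -259 -> 259 -> -259 -> -267
  -30 -> 30 -> 180 -> 179 -> 179 -> -179 -> -187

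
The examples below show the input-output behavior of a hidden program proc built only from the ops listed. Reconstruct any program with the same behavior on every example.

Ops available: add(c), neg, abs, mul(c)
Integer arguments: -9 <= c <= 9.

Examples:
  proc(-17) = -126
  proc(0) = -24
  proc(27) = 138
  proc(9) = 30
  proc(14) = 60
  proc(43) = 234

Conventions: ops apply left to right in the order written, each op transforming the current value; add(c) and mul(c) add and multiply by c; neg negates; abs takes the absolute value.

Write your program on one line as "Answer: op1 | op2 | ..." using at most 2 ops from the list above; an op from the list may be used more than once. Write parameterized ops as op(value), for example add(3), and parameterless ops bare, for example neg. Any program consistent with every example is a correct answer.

add(-4) | mul(6)

Check, running the answer program on each example:
  -17 -> -21 -> -126
  0 -> -4 -> -24
  27 -> 23 -> 138
  9 -> 5 -> 30
  14 -> 10 -> 60
  43 -> 39 -> 234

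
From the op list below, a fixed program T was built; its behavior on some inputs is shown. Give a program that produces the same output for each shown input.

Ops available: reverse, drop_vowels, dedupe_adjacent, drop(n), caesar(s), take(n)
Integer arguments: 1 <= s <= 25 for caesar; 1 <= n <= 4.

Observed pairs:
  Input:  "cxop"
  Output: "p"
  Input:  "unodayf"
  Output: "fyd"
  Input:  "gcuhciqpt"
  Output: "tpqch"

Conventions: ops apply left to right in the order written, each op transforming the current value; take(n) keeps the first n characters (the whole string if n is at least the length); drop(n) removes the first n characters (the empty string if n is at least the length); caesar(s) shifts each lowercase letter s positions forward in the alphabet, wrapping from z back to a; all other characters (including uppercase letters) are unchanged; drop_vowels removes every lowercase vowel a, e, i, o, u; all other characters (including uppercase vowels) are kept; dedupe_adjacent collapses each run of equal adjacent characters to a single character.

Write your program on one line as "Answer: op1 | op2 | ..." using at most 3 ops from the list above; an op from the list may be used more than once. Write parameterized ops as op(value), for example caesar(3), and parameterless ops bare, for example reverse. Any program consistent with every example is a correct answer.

drop(2) | drop_vowels | reverse

Check, running the answer program on each example:
  "cxop" -> "op" -> "p" -> "p"
  "unodayf" -> "odayf" -> "dyf" -> "fyd"
  "gcuhciqpt" -> "uhciqpt" -> "hcqpt" -> "tpqch"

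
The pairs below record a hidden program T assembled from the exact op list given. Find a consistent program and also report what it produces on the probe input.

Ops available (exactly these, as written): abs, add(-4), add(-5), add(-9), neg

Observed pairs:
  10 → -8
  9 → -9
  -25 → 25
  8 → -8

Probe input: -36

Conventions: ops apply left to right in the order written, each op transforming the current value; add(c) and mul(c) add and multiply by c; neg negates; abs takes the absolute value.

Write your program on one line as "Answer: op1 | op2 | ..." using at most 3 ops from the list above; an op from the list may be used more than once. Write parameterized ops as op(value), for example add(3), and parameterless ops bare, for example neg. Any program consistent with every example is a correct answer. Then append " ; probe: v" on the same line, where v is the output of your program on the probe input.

add(-9) | abs | add(-9) ; probe: 36

Check, running the answer program on each example:
  10 -> 1 -> 1 -> -8
  9 -> 0 -> 0 -> -9
  -25 -> -34 -> 34 -> 25
  8 -> -1 -> 1 -> -8
  probe: -36 -> -45 -> 45 -> 36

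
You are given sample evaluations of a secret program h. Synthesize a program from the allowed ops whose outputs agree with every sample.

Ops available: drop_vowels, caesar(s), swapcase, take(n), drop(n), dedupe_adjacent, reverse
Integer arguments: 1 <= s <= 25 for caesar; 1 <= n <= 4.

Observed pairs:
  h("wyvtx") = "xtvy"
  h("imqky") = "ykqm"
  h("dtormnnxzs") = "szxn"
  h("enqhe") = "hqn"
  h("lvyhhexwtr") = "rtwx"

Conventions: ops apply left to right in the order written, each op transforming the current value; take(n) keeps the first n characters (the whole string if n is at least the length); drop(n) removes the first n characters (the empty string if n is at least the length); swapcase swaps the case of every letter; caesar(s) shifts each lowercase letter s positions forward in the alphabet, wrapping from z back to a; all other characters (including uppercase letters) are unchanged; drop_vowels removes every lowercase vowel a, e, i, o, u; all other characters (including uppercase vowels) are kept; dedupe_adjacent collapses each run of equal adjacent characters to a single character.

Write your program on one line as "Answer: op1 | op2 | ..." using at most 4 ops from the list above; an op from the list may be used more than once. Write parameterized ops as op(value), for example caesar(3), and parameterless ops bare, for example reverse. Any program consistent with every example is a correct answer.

dedupe_adjacent | reverse | take(4) | drop_vowels

Check, running the answer program on each example:
  "wyvtx" -> "wyvtx" -> "xtvyw" -> "xtvy" -> "xtvy"
  "imqky" -> "imqky" -> "ykqmi" -> "ykqm" -> "ykqm"
  "dtormnnxzs" -> "dtormnxzs" -> "szxnmrotd" -> "szxn" -> "szxn"
  "enqhe" -> "enqhe" -> "ehqne" -> "ehqn" -> "hqn"
  "lvyhhexwtr" -> "lvyhexwtr" -> "rtwxehyvl" -> "rtwx" -> "rtwx"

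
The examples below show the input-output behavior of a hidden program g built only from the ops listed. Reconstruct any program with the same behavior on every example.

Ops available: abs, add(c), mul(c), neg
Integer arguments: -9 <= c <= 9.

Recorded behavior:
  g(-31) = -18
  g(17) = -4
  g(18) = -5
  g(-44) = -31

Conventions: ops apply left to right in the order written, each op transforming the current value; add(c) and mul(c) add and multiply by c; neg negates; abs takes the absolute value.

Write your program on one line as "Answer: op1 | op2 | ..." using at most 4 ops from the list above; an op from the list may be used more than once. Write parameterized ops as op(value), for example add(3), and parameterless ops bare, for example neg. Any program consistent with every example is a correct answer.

abs | add(-8) | add(-5) | neg

Check, running the answer program on each example:
  -31 -> 31 -> 23 -> 18 -> -18
  17 -> 17 -> 9 -> 4 -> -4
  18 -> 18 -> 10 -> 5 -> -5
  -44 -> 44 -> 36 -> 31 -> -31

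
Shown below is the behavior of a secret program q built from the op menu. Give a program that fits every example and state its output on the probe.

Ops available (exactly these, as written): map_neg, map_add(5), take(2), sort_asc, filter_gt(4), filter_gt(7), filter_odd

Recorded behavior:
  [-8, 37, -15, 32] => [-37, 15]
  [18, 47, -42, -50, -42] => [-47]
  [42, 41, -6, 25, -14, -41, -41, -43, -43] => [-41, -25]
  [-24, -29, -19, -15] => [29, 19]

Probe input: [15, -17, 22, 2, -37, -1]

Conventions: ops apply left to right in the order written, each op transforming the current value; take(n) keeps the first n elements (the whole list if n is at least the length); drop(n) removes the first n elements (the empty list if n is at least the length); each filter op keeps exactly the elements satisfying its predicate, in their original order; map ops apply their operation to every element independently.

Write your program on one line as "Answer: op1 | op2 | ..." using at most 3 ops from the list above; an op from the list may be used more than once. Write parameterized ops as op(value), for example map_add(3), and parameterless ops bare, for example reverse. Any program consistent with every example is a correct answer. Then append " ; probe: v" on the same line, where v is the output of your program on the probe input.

filter_odd | map_neg | take(2) ; probe: [-15, 17]

Check, running the answer program on each example:
  [-8, 37, -15, 32] -> [37, -15] -> [-37, 15] -> [-37, 15]
  [18, 47, -42, -50, -42] -> [47] -> [-47] -> [-47]
  [42, 41, -6, 25, -14, -41, -41, -43, -43] -> [41, 25, -41, -41, -43, -43] -> [-41, -25, 41, 41, 43, 43] -> [-41, -25]
  [-24, -29, -19, -15] -> [-29, -19, -15] -> [29, 19, 15] -> [29, 19]
  probe: [15, -17, 22, 2, -37, -1] -> [15, -17, -37, -1] -> [-15, 17, 37, 1] -> [-15, 17]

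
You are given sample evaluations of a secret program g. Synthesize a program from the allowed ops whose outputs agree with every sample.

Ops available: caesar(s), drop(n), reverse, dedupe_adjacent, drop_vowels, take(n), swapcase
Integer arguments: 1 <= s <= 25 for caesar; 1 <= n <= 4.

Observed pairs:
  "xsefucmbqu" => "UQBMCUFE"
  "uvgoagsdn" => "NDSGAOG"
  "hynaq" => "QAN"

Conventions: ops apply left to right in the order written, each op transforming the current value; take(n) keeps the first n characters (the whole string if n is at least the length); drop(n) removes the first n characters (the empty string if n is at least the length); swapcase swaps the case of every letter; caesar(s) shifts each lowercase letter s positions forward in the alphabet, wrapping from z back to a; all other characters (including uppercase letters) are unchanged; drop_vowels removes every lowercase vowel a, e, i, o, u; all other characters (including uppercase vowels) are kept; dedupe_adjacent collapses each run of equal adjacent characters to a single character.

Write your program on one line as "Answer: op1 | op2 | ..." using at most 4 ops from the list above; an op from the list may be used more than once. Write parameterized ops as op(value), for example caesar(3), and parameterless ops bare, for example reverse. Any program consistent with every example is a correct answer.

swapcase | drop(2) | reverse

Check, running the answer program on each example:
  "xsefucmbqu" -> "XSEFUCMBQU" -> "EFUCMBQU" -> "UQBMCUFE"
  "uvgoagsdn" -> "UVGOAGSDN" -> "GOAGSDN" -> "NDSGAOG"
  "hynaq" -> "HYNAQ" -> "NAQ" -> "QAN"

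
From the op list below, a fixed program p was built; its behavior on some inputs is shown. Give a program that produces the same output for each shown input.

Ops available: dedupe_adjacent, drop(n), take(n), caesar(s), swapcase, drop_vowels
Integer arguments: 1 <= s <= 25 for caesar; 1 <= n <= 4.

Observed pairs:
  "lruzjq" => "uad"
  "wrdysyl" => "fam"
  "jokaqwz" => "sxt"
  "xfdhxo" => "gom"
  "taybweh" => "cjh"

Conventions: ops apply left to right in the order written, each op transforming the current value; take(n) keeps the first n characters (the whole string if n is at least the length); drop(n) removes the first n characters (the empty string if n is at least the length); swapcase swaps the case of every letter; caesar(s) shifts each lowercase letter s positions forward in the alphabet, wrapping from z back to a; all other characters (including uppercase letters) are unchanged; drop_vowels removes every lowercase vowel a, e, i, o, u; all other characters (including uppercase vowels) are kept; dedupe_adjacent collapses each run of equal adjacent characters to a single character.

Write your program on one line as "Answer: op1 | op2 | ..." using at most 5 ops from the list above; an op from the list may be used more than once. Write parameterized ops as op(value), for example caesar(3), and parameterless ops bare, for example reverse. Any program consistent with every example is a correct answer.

caesar(19) | caesar(21) | take(3) | caesar(5) | caesar(16)

Check, running the answer program on each example:
  "lruzjq" -> "eknscj" -> "zfinxe" -> "zfi" -> "ekn" -> "uad"
  "wrdysyl" -> "pkwrlre" -> "kfrmgmz" -> "kfr" -> "pkw" -> "fam"
  "jokaqwz" -> "chdtjps" -> "xcyoekn" -> "xcy" -> "chd" -> "sxt"
  "xfdhxo" -> "qywaqh" -> "ltrvlc" -> "ltr" -> "qyw" -> "gom"
  "taybweh" -> "mtrupxa" -> "hompksv" -> "hom" -> "mtr" -> "cjh"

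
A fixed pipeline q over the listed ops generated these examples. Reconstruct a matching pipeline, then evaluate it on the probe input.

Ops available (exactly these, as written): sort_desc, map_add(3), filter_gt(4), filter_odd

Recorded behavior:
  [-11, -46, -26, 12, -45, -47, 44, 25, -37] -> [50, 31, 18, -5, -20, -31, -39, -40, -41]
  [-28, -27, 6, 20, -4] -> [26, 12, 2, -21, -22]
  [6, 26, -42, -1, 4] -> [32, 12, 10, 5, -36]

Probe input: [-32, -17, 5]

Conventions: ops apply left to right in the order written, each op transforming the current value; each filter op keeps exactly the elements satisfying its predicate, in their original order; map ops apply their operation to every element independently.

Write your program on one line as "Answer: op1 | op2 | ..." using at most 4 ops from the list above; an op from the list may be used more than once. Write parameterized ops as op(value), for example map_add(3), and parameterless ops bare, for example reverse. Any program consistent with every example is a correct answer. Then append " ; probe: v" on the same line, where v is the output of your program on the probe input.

map_add(3) | map_add(3) | sort_desc ; probe: [11, -11, -26]

Check, running the answer program on each example:
  [-11, -46, -26, 12, -45, -47, 44, 25, -37] -> [-8, -43, -23, 15, -42, -44, 47, 28, -34] -> [-5, -40, -20, 18, -39, -41, 50, 31, -31] -> [50, 31, 18, -5, -20, -31, -39, -40, -41]
  [-28, -27, 6, 20, -4] -> [-25, -24, 9, 23, -1] -> [-22, -21, 12, 26, 2] -> [26, 12, 2, -21, -22]
  [6, 26, -42, -1, 4] -> [9, 29, -39, 2, 7] -> [12, 32, -36, 5, 10] -> [32, 12, 10, 5, -36]
  probe: [-32, -17, 5] -> [-29, -14, 8] -> [-26, -11, 11] -> [11, -11, -26]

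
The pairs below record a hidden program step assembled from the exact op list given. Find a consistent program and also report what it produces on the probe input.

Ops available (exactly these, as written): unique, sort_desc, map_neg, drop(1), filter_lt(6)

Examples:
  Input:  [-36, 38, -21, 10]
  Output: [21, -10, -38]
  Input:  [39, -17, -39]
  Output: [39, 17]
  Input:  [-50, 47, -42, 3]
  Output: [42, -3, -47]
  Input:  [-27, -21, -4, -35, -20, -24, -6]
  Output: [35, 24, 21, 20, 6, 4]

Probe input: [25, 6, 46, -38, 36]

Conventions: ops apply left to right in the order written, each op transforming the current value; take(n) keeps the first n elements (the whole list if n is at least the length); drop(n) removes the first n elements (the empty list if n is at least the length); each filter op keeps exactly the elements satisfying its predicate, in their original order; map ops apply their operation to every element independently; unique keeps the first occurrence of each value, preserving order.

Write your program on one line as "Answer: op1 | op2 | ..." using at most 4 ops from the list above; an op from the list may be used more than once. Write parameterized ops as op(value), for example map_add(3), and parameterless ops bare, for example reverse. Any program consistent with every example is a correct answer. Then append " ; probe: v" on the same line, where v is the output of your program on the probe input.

map_neg | drop(1) | sort_desc ; probe: [38, -6, -36, -46]

Check, running the answer program on each example:
  [-36, 38, -21, 10] -> [36, -38, 21, -10] -> [-38, 21, -10] -> [21, -10, -38]
  [39, -17, -39] -> [-39, 17, 39] -> [17, 39] -> [39, 17]
  [-50, 47, -42, 3] -> [50, -47, 42, -3] -> [-47, 42, -3] -> [42, -3, -47]
  [-27, -21, -4, -35, -20, -24, -6] -> [27, 21, 4, 35, 20, 24, 6] -> [21, 4, 35, 20, 24, 6] -> [35, 24, 21, 20, 6, 4]
  probe: [25, 6, 46, -38, 36] -> [-25, -6, -46, 38, -36] -> [-6, -46, 38, -36] -> [38, -6, -36, -46]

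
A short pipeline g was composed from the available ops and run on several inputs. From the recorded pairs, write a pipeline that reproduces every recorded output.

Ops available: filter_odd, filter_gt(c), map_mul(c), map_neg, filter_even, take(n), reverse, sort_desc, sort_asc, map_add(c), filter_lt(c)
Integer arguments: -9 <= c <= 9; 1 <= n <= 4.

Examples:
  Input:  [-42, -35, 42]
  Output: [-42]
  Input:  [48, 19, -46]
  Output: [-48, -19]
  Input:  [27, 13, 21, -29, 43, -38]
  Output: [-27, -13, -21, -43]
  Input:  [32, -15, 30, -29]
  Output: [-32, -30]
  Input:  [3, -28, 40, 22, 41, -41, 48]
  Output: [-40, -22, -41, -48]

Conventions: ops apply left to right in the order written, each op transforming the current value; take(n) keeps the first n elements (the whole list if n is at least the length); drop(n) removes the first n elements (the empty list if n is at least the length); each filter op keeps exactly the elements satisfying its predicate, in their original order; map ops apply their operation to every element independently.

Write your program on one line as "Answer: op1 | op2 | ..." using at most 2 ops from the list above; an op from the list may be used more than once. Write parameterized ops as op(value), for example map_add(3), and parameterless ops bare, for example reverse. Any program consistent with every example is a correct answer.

filter_gt(5) | map_neg

Check, running the answer program on each example:
  [-42, -35, 42] -> [42] -> [-42]
  [48, 19, -46] -> [48, 19] -> [-48, -19]
  [27, 13, 21, -29, 43, -38] -> [27, 13, 21, 43] -> [-27, -13, -21, -43]
  [32, -15, 30, -29] -> [32, 30] -> [-32, -30]
  [3, -28, 40, 22, 41, -41, 48] -> [40, 22, 41, 48] -> [-40, -22, -41, -48]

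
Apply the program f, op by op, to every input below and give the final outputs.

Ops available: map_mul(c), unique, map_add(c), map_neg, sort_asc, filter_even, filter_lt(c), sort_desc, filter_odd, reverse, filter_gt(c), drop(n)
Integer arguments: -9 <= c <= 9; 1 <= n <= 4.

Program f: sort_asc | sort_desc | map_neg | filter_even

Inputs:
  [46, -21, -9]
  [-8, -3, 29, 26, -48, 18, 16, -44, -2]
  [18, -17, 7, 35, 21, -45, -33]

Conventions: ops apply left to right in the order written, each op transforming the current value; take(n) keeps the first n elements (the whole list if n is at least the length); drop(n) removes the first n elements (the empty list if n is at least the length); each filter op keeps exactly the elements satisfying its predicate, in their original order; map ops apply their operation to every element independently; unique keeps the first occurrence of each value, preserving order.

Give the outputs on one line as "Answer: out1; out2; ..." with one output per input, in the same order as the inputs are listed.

Execution, op by op:
  [46, -21, -9] -> [-21, -9, 46] -> [46, -9, -21] -> [-46, 9, 21] -> [-46]
  [-8, -3, 29, 26, -48, 18, 16, -44, -2] -> [-48, -44, -8, -3, -2, 16, 18, 26, 29] -> [29, 26, 18, 16, -2, -3, -8, -44, -48] -> [-29, -26, -18, -16, 2, 3, 8, 44, 48] -> [-26, -18, -16, 2, 8, 44, 48]
  [18, -17, 7, 35, 21, -45, -33] -> [-45, -33, -17, 7, 18, 21, 35] -> [35, 21, 18, 7, -17, -33, -45] -> [-35, -21, -18, -7, 17, 33, 45] -> [-18]

[-46]; [-26, -18, -16, 2, 8, 44, 48]; [-18]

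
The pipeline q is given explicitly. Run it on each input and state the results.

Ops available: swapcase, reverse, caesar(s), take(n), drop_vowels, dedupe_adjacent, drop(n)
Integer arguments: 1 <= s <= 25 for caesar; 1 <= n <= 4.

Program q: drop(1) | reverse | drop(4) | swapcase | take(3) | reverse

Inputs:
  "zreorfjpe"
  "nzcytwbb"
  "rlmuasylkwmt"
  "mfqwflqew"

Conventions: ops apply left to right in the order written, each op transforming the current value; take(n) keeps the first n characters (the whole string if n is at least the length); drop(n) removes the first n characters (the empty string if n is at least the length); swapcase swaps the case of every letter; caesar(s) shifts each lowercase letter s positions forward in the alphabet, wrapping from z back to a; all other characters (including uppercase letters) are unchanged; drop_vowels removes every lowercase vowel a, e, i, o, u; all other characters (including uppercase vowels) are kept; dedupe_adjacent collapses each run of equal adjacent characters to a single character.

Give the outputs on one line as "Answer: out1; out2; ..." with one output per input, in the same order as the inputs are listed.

"EOR"; "ZCY"; "SYL"; "QWF"

Execution, op by op:
  "zreorfjpe" -> "reorfjpe" -> "epjfroer" -> "roer" -> "ROER" -> "ROE" -> "EOR"
  "nzcytwbb" -> "zcytwbb" -> "bbwtycz" -> "ycz" -> "YCZ" -> "YCZ" -> "ZCY"
  "rlmuasylkwmt" -> "lmuasylkwmt" -> "tmwklysauml" -> "lysauml" -> "LYSAUML" -> "LYS" -> "SYL"
  "mfqwflqew" -> "fqwflqew" -> "weqlfwqf" -> "fwqf" -> "FWQF" -> "FWQ" -> "QWF"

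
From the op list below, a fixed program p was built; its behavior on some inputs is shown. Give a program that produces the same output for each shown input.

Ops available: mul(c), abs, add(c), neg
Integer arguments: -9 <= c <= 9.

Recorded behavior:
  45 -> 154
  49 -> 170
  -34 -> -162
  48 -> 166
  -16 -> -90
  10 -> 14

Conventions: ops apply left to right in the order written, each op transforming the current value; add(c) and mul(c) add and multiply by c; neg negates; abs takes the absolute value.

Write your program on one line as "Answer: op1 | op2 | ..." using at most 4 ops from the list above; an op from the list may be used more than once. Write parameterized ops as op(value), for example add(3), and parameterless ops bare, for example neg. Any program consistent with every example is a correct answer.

add(-8) | mul(4) | add(6)

Check, running the answer program on each example:
  45 -> 37 -> 148 -> 154
  49 -> 41 -> 164 -> 170
  -34 -> -42 -> -168 -> -162
  48 -> 40 -> 160 -> 166
  -16 -> -24 -> -96 -> -90
  10 -> 2 -> 8 -> 14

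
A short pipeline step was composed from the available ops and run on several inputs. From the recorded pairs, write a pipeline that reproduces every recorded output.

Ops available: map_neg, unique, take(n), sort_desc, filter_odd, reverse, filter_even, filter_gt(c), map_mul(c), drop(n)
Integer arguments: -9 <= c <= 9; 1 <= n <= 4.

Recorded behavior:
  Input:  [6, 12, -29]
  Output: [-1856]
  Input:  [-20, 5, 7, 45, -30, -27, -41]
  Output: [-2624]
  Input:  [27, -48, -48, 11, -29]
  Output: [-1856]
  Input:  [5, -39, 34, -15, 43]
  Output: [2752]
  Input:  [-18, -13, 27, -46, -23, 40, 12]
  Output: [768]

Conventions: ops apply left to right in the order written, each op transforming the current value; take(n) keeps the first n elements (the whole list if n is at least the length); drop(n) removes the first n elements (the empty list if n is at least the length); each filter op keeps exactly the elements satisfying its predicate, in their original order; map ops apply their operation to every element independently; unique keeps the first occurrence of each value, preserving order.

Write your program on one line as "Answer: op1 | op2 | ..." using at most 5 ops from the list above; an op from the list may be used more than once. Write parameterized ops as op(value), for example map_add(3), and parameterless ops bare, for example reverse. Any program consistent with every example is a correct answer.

map_mul(-8) | reverse | take(1) | map_mul(-8)

Check, running the answer program on each example:
  [6, 12, -29] -> [-48, -96, 232] -> [232, -96, -48] -> [232] -> [-1856]
  [-20, 5, 7, 45, -30, -27, -41] -> [160, -40, -56, -360, 240, 216, 328] -> [328, 216, 240, -360, -56, -40, 160] -> [328] -> [-2624]
  [27, -48, -48, 11, -29] -> [-216, 384, 384, -88, 232] -> [232, -88, 384, 384, -216] -> [232] -> [-1856]
  [5, -39, 34, -15, 43] -> [-40, 312, -272, 120, -344] -> [-344, 120, -272, 312, -40] -> [-344] -> [2752]
  [-18, -13, 27, -46, -23, 40, 12] -> [144, 104, -216, 368, 184, -320, -96] -> [-96, -320, 184, 368, -216, 104, 144] -> [-96] -> [768]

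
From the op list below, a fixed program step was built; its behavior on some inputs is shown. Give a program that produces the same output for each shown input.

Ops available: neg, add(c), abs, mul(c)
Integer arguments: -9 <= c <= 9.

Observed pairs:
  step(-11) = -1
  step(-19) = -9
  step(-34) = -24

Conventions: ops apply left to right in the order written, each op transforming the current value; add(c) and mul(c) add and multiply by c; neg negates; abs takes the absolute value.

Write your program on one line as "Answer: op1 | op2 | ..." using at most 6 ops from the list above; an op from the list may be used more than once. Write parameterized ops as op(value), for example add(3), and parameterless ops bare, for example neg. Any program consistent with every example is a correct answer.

abs | add(4) | add(-9) | neg | add(5)

Check, running the answer program on each example:
  -11 -> 11 -> 15 -> 6 -> -6 -> -1
  -19 -> 19 -> 23 -> 14 -> -14 -> -9
  -34 -> 34 -> 38 -> 29 -> -29 -> -24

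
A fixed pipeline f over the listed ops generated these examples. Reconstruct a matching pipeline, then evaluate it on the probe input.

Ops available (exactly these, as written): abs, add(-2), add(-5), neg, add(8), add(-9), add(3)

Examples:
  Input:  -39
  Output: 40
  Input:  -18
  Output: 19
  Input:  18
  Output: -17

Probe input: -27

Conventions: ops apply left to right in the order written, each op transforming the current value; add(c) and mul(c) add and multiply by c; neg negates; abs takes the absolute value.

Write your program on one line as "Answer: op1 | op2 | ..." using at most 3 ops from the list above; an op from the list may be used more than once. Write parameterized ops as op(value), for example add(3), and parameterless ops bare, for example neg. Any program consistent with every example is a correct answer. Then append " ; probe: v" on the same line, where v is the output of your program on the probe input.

neg | add(3) | add(-2) ; probe: 28

Check, running the answer program on each example:
  -39 -> 39 -> 42 -> 40
  -18 -> 18 -> 21 -> 19
  18 -> -18 -> -15 -> -17
  probe: -27 -> 27 -> 30 -> 28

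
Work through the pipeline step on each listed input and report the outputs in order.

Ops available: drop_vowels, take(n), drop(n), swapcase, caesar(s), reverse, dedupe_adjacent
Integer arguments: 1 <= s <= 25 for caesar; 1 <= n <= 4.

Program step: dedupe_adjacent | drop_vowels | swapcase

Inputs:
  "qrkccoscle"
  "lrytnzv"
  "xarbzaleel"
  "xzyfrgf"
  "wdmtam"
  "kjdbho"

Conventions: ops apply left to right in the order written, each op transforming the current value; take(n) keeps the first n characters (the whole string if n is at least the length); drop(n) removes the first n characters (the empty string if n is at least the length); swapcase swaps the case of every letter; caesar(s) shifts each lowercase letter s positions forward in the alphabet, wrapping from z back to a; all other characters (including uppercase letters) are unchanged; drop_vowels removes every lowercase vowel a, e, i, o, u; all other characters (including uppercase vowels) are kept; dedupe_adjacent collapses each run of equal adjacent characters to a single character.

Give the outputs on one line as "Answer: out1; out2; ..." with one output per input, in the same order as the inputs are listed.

Execution, op by op:
  "qrkccoscle" -> "qrkcoscle" -> "qrkcscl" -> "QRKCSCL"
  "lrytnzv" -> "lrytnzv" -> "lrytnzv" -> "LRYTNZV"
  "xarbzaleel" -> "xarbzalel" -> "xrbzll" -> "XRBZLL"
  "xzyfrgf" -> "xzyfrgf" -> "xzyfrgf" -> "XZYFRGF"
  "wdmtam" -> "wdmtam" -> "wdmtm" -> "WDMTM"
  "kjdbho" -> "kjdbho" -> "kjdbh" -> "KJDBH"

"QRKCSCL"; "LRYTNZV"; "XRBZLL"; "XZYFRGF"; "WDMTM"; "KJDBH"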